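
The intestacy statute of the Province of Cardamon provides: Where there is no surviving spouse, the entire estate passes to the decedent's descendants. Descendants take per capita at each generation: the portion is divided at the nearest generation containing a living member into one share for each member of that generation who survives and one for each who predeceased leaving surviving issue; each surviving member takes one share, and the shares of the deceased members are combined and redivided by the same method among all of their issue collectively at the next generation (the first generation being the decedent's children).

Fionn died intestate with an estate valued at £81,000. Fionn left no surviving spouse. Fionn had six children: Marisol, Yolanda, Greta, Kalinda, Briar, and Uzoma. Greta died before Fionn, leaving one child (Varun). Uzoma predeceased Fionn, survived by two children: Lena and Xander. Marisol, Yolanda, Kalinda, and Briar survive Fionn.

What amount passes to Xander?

The entire £81,000 passes to the descendants.
That amount (£81,000) is divided at the children's generation into 6 shares of £13,500. Marisol, Yolanda, Kalinda, and Briar each take £13,500. The 2 shares of the deceased (Greta and Uzoma) are combined into a pool of £27,000.
That pool (£27,000) is divided at the grandchildren's generation equally among Varun, Lena, and Xander: £9,000 each.

Xander receives £9,000.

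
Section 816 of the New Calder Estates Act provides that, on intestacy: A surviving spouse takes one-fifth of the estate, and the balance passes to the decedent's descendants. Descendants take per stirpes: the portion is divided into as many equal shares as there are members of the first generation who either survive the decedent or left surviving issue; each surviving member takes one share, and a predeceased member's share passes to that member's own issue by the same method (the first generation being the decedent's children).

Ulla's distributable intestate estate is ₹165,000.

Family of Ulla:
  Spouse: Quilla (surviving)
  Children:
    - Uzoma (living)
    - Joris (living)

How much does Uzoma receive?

Uzoma receives ₹66,000.

Quilla takes one-fifth of ₹165,000 = ₹33,000. The remaining ₹132,000 passes to the descendants.
The descendants' portion (₹132,000) is divided into 2 shares of ₹66,000: Uzoma and Joris each take ₹66,000.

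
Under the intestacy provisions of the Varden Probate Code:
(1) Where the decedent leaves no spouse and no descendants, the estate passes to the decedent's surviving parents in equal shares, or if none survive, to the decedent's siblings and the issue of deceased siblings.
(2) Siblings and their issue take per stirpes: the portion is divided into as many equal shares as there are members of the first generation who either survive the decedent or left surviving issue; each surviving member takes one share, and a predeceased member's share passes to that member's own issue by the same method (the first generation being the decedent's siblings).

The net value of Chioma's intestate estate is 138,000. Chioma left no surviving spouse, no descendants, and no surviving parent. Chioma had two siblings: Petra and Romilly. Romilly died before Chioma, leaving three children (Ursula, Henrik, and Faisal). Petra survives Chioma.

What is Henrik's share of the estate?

The entire 138,000 passes to the siblings and their issue.
That amount (138,000) is divided into 2 shares of 69,000: Petra takes 69,000; Romilly's 69,000 share passes to Romilly's issue.
Romilly's share (69,000) is divided into 3 shares of 23,000: Ursula, Henrik, and Faisal each take 23,000.

Henrik receives 23,000.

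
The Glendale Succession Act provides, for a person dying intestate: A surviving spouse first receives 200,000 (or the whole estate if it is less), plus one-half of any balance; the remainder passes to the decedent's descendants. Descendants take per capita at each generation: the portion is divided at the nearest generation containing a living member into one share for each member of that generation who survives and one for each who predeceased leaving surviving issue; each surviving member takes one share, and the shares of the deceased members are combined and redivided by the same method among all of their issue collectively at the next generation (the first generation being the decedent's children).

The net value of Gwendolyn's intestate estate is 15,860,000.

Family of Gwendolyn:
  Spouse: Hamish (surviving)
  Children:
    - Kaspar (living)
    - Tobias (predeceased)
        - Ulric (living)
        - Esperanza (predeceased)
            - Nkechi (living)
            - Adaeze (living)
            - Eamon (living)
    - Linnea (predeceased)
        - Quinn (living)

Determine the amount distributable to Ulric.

Hamish first takes 200,000, leaving a balance of 15,660,000. Hamish then takes one-half of the balance (7,830,000), for a total of 8,030,000. The remaining 7,830,000 passes to the descendants.
The descendants' portion (7,830,000) is divided at the children's generation into 3 shares of 2,610,000. Kaspar takes 2,610,000. The 2 shares of the deceased (Tobias and Linnea) are combined into a pool of 5,220,000.
That pool (5,220,000) is divided at the grandchildren's generation into 3 shares of 1,740,000. Ulric and Quinn each take 1,740,000. The remaining share for the deceased Esperanza (1,740,000) is carried to the next generation.
That pool (1,740,000) is divided at the great-grandchildren's generation equally among Nkechi, Adaeze, and Eamon: 580,000 each.

Ulric receives 1,740,000.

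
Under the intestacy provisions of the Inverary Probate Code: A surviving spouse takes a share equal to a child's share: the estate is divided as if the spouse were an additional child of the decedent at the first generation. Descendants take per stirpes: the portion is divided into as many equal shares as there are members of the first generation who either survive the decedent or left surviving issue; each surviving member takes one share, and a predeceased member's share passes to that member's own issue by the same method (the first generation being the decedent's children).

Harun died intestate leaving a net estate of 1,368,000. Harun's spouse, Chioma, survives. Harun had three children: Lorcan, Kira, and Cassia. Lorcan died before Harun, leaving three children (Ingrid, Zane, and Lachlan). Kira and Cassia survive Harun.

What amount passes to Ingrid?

The spouse counts as an additional share at the children's level, so there are 4 primary shares of 342,000. Chioma takes one such share (342,000).
The children's combined portion (1,026,000) is divided into 3 shares of 342,000: Kira and Cassia each take 342,000; Lorcan's 342,000 share passes to Lorcan's issue.
Lorcan's share (342,000) is divided into 3 shares of 114,000: Ingrid, Zane, and Lachlan each take 114,000.

Ingrid receives 114,000.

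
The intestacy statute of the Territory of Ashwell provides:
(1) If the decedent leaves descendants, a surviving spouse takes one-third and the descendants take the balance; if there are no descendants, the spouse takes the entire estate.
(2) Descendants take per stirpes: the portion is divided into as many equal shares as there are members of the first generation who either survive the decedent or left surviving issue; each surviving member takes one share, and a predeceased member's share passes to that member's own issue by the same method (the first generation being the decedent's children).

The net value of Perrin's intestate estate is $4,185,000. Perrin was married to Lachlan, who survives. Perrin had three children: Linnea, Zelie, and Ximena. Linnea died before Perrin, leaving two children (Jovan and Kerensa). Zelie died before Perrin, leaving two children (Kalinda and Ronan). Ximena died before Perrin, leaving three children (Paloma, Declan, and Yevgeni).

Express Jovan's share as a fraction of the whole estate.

Jovan receives 1/9 of the estate.

Lachlan takes one-third of $4,185,000 = $1,395,000. The remaining $2,790,000 passes to the descendants.
The descendants' portion ($2,790,000) is divided into 3 shares of $930,000: Linnea's $930,000 share passes to Linnea's issue; Zelie's $930,000 share passes to Zelie's issue; Ximena's $930,000 share passes to Ximena's issue.
Linnea's share ($930,000) is divided into 2 shares of $465,000: Jovan and Kerensa each take $465,000.
Zelie's share ($930,000) is divided into 2 shares of $465,000: Kalinda and Ronan each take $465,000.
Ximena's share ($930,000) is divided into 3 shares of $310,000: Paloma, Declan, and Yevgeni each take $310,000.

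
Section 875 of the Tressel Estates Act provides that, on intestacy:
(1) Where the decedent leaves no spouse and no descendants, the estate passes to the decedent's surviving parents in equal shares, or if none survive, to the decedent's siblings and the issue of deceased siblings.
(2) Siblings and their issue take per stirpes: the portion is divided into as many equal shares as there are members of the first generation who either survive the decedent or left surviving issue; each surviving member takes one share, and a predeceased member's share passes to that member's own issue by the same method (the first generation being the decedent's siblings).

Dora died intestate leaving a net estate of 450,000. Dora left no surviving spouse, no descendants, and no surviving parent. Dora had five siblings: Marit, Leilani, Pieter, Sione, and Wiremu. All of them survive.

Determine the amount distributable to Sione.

Sione receives 90,000.

The entire 450,000 passes to the siblings and their issue.
That amount (450,000) is divided into 5 shares of 90,000: Marit, Leilani, Pieter, Sione, and Wiremu each take 90,000.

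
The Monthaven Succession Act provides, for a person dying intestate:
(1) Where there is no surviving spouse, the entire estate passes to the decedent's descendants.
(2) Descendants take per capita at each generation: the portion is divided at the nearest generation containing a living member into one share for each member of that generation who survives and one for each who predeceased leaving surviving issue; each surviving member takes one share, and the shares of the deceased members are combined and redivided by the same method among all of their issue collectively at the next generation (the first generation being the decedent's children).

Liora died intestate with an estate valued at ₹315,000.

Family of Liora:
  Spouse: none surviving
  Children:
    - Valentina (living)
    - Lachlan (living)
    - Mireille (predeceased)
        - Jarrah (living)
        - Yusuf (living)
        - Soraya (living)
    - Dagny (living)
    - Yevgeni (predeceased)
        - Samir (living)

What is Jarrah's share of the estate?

Jarrah receives ₹31,500.

The entire ₹315,000 passes to the descendants.
That amount (₹315,000) is divided at the children's generation into 5 shares of ₹63,000. Valentina, Lachlan, and Dagny each take ₹63,000. The 2 shares of the deceased (Mireille and Yevgeni) are combined into a pool of ₹126,000.
That pool (₹126,000) is divided at the grandchildren's generation equally among Jarrah, Yusuf, Soraya, and Samir: ₹31,500 each.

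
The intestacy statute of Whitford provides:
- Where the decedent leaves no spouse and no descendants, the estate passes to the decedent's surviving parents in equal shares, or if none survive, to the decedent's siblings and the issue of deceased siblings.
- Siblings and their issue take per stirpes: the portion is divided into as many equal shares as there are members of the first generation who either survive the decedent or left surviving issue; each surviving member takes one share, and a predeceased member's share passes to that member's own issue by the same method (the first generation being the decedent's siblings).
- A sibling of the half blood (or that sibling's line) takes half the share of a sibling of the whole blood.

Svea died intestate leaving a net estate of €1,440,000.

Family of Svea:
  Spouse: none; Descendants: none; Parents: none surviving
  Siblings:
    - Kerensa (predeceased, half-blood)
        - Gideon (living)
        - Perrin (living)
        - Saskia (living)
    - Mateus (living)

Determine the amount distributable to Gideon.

The entire €1,440,000 passes to the siblings and their issue.
Counting each half-blood sibling's line as half a unit, there are 3/2 units in €1,440,000, so one unit is €960,000. Whole-blood lines (Mateus) take €960,000 each; half-blood lines (Kerensa) take €480,000 each.
Kerensa's share (€480,000) is divided into 3 shares of €160,000: Gideon, Perrin, and Saskia each take €160,000.

Gideon receives €160,000.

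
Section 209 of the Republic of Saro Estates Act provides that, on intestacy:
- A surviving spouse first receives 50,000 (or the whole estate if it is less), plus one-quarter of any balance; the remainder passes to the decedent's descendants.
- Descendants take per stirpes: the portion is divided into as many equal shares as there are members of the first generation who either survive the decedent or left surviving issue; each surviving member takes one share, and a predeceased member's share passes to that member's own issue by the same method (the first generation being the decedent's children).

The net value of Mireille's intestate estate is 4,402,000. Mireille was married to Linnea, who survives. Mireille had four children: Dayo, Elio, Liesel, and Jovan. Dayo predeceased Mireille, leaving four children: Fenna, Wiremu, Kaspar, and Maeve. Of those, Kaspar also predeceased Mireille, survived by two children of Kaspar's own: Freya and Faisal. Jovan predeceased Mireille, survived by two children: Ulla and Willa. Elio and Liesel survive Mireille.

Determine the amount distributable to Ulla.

Linnea first takes 50,000, leaving a balance of 4,352,000. Linnea then takes one-quarter of the balance (1,088,000), for a total of 1,138,000. The remaining 3,264,000 passes to the descendants.
The descendants' portion (3,264,000) is divided into 4 shares of 816,000: Elio and Liesel each take 816,000; Dayo's 816,000 share passes to Dayo's issue; Jovan's 816,000 share passes to Jovan's issue.
Dayo's share (816,000) is divided into 4 shares of 204,000: Fenna, Wiremu, and Maeve each take 204,000; Kaspar's 204,000 share passes to Kaspar's issue.
Kaspar's share (204,000) is divided into 2 shares of 102,000: Freya and Faisal each take 102,000.
Jovan's share (816,000) is divided into 2 shares of 408,000: Ulla and Willa each take 408,000.

Ulla receives 408,000.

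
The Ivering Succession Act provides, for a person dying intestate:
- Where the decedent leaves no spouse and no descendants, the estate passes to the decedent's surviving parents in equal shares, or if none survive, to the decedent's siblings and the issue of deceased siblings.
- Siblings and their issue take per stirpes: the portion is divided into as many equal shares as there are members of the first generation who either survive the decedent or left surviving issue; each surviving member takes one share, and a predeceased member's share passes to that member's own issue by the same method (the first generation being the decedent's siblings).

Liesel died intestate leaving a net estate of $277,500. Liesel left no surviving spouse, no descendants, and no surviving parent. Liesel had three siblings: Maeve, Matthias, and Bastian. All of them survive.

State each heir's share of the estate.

The entire $277,500 passes to the siblings and their issue.
That amount ($277,500) is divided into 3 shares of $92,500: Maeve, Matthias, and Bastian each take $92,500.

Maeve: $92,500; Matthias: $92,500; Bastian: $92,500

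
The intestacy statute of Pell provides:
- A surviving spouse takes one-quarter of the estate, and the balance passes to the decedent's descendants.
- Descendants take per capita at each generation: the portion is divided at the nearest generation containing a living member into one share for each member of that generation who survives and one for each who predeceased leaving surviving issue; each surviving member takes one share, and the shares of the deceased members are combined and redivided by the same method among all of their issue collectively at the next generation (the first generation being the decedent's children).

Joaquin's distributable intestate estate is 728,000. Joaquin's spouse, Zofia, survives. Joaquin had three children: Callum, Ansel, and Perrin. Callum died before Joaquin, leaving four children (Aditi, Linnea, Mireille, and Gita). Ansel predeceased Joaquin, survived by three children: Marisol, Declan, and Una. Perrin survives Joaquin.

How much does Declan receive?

Declan receives 52,000.

Zofia takes one-quarter of 728,000 = 182,000. The remaining 546,000 passes to the descendants.
The descendants' portion (546,000) is divided at the children's generation into 3 shares of 182,000. Perrin takes 182,000. The 2 shares of the deceased (Callum and Ansel) are combined into a pool of 364,000.
That pool (364,000) is divided at the grandchildren's generation equally among Aditi, Linnea, Mireille, Gita, Marisol, Declan, and Una: 52,000 each.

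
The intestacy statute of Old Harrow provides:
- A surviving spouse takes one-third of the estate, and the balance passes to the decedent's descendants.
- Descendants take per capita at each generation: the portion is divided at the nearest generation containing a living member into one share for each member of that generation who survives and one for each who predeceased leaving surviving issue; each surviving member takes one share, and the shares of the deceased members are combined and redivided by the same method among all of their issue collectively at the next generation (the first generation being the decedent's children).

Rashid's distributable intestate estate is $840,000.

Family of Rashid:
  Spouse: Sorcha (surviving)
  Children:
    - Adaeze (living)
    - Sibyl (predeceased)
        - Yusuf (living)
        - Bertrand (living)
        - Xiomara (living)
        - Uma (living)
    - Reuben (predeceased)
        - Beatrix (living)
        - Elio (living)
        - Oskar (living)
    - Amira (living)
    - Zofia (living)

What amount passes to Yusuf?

Sorcha takes one-third of $840,000 = $280,000. The remaining $560,000 passes to the descendants.
The descendants' portion ($560,000) is divided at the children's generation into 5 shares of $112,000. Adaeze, Amira, and Zofia each take $112,000. The 2 shares of the deceased (Sibyl and Reuben) are combined into a pool of $224,000.
That pool ($224,000) is divided at the grandchildren's generation equally among Yusuf, Bertrand, Xiomara, Uma, Beatrix, Elio, and Oskar: $32,000 each.

Yusuf receives $32,000.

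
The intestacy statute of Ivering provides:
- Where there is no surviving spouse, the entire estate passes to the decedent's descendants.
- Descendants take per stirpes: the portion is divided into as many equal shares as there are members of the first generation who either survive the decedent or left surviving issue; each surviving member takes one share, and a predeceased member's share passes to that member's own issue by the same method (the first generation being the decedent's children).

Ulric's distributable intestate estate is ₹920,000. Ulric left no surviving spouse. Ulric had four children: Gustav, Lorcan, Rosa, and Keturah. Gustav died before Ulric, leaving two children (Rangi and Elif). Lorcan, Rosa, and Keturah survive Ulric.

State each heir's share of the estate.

The entire ₹920,000 passes to the descendants.
That amount (₹920,000) is divided into 4 shares of ₹230,000: Lorcan, Rosa, and Keturah each take ₹230,000; Gustav's ₹230,000 share passes to Gustav's issue.
Gustav's share (₹230,000) is divided into 2 shares of ₹115,000: Rangi and Elif each take ₹115,000.

Rangi: ₹115,000; Elif: ₹115,000; Lorcan: ₹230,000; Rosa: ₹230,000; Keturah: ₹230,000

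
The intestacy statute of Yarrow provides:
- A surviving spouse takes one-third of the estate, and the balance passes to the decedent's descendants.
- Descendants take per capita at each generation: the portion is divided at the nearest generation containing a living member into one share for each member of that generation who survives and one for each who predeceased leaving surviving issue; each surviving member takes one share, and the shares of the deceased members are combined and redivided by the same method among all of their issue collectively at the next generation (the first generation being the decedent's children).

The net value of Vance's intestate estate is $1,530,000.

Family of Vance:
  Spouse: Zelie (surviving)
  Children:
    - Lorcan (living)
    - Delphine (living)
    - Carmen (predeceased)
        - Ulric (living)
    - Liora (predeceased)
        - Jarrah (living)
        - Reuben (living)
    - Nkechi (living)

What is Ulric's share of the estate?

Zelie takes one-third of $1,530,000 = $510,000. The remaining $1,020,000 passes to the descendants.
The descendants' portion ($1,020,000) is divided at the children's generation into 5 shares of $204,000. Lorcan, Delphine, and Nkechi each take $204,000. The 2 shares of the deceased (Carmen and Liora) are combined into a pool of $408,000.
That pool ($408,000) is divided at the grandchildren's generation equally among Ulric, Jarrah, and Reuben: $136,000 each.

Ulric receives $136,000.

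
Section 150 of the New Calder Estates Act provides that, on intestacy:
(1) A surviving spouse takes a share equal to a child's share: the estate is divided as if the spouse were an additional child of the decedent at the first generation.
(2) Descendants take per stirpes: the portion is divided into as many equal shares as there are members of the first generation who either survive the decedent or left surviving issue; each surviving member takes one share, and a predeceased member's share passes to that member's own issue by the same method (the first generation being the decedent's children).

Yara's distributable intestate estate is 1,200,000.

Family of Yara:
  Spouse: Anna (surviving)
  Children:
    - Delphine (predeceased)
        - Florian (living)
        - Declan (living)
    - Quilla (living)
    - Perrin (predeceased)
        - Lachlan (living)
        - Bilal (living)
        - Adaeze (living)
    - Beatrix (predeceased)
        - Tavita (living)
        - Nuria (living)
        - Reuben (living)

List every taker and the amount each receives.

Anna: 240,000; Florian: 120,000; Declan: 120,000; Quilla: 240,000; Lachlan: 80,000; Bilal: 80,000; Adaeze: 80,000; Tavita: 80,000; Nuria: 80,000; Reuben: 80,000

The spouse counts as an additional share at the children's level, so there are 5 primary shares of 240,000. Anna takes one such share (240,000).
The children's combined portion (960,000) is divided into 4 shares of 240,000: Quilla takes 240,000; Delphine's 240,000 share passes to Delphine's issue; Perrin's 240,000 share passes to Perrin's issue; Beatrix's 240,000 share passes to Beatrix's issue.
Delphine's share (240,000) is divided into 2 shares of 120,000: Florian and Declan each take 120,000.
Perrin's share (240,000) is divided into 3 shares of 80,000: Lachlan, Bilal, and Adaeze each take 80,000.
Beatrix's share (240,000) is divided into 3 shares of 80,000: Tavita, Nuria, and Reuben each take 80,000.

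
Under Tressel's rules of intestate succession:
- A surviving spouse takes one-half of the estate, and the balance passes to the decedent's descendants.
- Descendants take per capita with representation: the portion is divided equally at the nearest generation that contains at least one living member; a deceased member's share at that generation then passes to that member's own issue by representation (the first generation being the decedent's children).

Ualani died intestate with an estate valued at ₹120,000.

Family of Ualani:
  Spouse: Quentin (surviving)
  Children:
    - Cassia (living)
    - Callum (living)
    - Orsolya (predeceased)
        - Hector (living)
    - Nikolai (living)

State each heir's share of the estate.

Quentin: ₹60,000; Cassia: ₹15,000; Callum: ₹15,000; Hector: ₹15,000; Nikolai: ₹15,000

Quentin takes one-half of ₹120,000 = ₹60,000. The remaining ₹60,000 passes to the descendants.
The descendants' portion (₹60,000) is divided into 4 shares of ₹15,000: Cassia, Callum, and Nikolai each take ₹15,000; Orsolya's ₹15,000 share passes to Orsolya's issue.
Orsolya's share (₹15,000) passes entirely to Hector.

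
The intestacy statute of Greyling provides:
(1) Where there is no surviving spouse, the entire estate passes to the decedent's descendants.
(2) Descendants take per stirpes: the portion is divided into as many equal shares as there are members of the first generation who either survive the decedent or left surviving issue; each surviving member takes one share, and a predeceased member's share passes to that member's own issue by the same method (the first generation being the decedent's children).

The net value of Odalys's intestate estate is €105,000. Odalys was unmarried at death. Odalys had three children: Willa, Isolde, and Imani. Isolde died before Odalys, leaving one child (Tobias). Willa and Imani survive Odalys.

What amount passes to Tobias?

Tobias receives €35,000.

The entire €105,000 passes to the descendants.
That amount (€105,000) is divided into 3 shares of €35,000: Willa and Imani each take €35,000; Isolde's €35,000 share passes to Isolde's issue.
Isolde's share (€35,000) passes entirely to Tobias.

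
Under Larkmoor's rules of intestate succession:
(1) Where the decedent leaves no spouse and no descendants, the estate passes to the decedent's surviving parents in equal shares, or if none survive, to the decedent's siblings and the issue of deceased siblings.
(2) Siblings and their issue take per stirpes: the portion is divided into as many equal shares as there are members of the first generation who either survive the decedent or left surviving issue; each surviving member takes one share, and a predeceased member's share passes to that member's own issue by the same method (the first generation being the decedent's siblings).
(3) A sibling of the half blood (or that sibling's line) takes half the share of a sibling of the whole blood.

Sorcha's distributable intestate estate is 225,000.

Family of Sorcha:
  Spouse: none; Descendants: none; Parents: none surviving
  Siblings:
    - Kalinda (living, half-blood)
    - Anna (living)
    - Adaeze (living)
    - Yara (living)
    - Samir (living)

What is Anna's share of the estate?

Anna receives 50,000.

The entire 225,000 passes to the siblings and their issue.
Counting each half-blood sibling's line as half a unit, there are 9/2 units in 225,000, so one unit is 50,000. Whole-blood lines (Anna, Adaeze, Yara, and Samir) take 50,000 each; half-blood lines (Kalinda) take 25,000 each.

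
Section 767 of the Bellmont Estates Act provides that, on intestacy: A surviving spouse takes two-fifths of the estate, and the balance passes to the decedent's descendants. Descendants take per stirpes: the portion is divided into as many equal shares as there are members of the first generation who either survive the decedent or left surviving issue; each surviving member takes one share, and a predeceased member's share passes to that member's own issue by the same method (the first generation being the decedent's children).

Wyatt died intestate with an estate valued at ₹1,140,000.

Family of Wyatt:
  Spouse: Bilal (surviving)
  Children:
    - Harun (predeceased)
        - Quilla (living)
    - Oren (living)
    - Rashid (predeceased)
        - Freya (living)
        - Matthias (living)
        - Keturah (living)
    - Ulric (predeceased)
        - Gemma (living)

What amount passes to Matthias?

Matthias receives ₹57,000.

Bilal takes two-fifths of ₹1,140,000 = ₹456,000. The remaining ₹684,000 passes to the descendants.
The descendants' portion (₹684,000) is divided into 4 shares of ₹171,000: Oren takes ₹171,000; Harun's ₹171,000 share passes to Harun's issue; Rashid's ₹171,000 share passes to Rashid's issue; Ulric's ₹171,000 share passes to Ulric's issue.
Harun's share (₹171,000) passes entirely to Quilla.
Rashid's share (₹171,000) is divided into 3 shares of ₹57,000: Freya, Matthias, and Keturah each take ₹57,000.
Ulric's share (₹171,000) passes entirely to Gemma.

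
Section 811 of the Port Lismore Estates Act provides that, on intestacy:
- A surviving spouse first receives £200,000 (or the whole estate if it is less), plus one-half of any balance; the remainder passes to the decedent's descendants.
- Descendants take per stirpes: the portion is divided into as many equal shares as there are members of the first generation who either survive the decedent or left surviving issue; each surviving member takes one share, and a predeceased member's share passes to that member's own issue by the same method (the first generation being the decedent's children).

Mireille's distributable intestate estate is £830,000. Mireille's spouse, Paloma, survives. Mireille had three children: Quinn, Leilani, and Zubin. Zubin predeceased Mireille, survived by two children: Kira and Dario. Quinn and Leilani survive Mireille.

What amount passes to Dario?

Dario receives £52,500.

Paloma first takes £200,000, leaving a balance of £630,000. Paloma then takes one-half of the balance (£315,000), for a total of £515,000. The remaining £315,000 passes to the descendants.
The descendants' portion (£315,000) is divided into 3 shares of £105,000: Quinn and Leilani each take £105,000; Zubin's £105,000 share passes to Zubin's issue.
Zubin's share (£105,000) is divided into 2 shares of £52,500: Kira and Dario each take £52,500.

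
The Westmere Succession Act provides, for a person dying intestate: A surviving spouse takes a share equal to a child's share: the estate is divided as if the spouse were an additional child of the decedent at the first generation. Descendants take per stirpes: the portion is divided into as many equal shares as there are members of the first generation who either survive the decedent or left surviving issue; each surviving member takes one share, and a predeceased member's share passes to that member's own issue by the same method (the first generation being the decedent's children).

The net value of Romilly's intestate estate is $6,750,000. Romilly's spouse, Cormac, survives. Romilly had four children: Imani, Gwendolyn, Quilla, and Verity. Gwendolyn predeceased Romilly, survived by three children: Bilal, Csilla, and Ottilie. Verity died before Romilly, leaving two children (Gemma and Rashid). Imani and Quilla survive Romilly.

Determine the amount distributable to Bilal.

Bilal receives $450,000.

The spouse counts as an additional share at the children's level, so there are 5 primary shares of $1,350,000. Cormac takes one such share ($1,350,000).
The children's combined portion ($5,400,000) is divided into 4 shares of $1,350,000: Imani and Quilla each take $1,350,000; Gwendolyn's $1,350,000 share passes to Gwendolyn's issue; Verity's $1,350,000 share passes to Verity's issue.
Gwendolyn's share ($1,350,000) is divided into 3 shares of $450,000: Bilal, Csilla, and Ottilie each take $450,000.
Verity's share ($1,350,000) is divided into 2 shares of $675,000: Gemma and Rashid each take $675,000.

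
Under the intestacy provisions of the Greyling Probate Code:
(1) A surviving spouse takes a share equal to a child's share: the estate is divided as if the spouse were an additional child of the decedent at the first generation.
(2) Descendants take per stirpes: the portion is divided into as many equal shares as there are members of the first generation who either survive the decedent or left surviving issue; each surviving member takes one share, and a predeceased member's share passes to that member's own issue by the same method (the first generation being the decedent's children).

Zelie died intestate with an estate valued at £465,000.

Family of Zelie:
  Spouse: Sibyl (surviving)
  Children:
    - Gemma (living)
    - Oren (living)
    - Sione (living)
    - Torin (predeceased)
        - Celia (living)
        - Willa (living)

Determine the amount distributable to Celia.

The spouse counts as an additional share at the children's level, so there are 5 primary shares of £93,000. Sibyl takes one such share (£93,000).
The children's combined portion (£372,000) is divided into 4 shares of £93,000: Gemma, Oren, and Sione each take £93,000; Torin's £93,000 share passes to Torin's issue.
Torin's share (£93,000) is divided into 2 shares of £46,500: Celia and Willa each take £46,500.

Celia receives £46,500.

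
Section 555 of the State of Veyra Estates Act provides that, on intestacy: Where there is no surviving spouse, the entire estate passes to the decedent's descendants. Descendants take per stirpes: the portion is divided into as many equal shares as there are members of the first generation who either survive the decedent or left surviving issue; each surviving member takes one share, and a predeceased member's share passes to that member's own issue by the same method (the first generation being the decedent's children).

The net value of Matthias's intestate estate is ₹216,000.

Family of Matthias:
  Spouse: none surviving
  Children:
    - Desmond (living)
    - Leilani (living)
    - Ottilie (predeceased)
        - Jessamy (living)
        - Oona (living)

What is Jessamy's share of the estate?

Jessamy receives ₹36,000.

The entire ₹216,000 passes to the descendants.
That amount (₹216,000) is divided into 3 shares of ₹72,000: Desmond and Leilani each take ₹72,000; Ottilie's ₹72,000 share passes to Ottilie's issue.
Ottilie's share (₹72,000) is divided into 2 shares of ₹36,000: Jessamy and Oona each take ₹36,000.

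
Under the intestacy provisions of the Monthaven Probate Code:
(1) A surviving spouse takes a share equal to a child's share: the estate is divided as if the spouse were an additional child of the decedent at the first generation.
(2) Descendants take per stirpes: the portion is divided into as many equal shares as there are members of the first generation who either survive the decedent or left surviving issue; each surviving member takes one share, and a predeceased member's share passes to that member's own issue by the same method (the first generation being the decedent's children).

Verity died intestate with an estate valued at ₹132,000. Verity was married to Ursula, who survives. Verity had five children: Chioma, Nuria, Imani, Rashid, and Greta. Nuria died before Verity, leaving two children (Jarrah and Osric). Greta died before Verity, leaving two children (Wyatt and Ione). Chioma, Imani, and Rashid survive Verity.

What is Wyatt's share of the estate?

The spouse counts as an additional share at the children's level, so there are 6 primary shares of ₹22,000. Ursula takes one such share (₹22,000).
The children's combined portion (₹110,000) is divided into 5 shares of ₹22,000: Chioma, Imani, and Rashid each take ₹22,000; Nuria's ₹22,000 share passes to Nuria's issue; Greta's ₹22,000 share passes to Greta's issue.
Nuria's share (₹22,000) is divided into 2 shares of ₹11,000: Jarrah and Osric each take ₹11,000.
Greta's share (₹22,000) is divided into 2 shares of ₹11,000: Wyatt and Ione each take ₹11,000.

Wyatt receives ₹11,000.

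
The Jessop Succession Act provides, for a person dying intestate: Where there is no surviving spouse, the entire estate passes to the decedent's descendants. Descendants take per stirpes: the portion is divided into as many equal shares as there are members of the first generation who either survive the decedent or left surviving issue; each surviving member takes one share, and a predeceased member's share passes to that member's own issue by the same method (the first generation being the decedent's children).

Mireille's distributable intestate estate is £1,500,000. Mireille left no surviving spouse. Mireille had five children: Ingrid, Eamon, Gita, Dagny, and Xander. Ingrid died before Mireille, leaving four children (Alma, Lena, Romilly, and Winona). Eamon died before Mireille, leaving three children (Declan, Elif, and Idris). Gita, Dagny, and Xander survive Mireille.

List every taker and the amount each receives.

Alma: £75,000; Lena: £75,000; Romilly: £75,000; Winona: £75,000; Declan: £100,000; Elif: £100,000; Idris: £100,000; Gita: £300,000; Dagny: £300,000; Xander: £300,000

The entire £1,500,000 passes to the descendants.
That amount (£1,500,000) is divided into 5 shares of £300,000: Gita, Dagny, and Xander each take £300,000; Ingrid's £300,000 share passes to Ingrid's issue; Eamon's £300,000 share passes to Eamon's issue.
Ingrid's share (£300,000) is divided into 4 shares of £75,000: Alma, Lena, Romilly, and Winona each take £75,000.
Eamon's share (£300,000) is divided into 3 shares of £100,000: Declan, Elif, and Idris each take £100,000.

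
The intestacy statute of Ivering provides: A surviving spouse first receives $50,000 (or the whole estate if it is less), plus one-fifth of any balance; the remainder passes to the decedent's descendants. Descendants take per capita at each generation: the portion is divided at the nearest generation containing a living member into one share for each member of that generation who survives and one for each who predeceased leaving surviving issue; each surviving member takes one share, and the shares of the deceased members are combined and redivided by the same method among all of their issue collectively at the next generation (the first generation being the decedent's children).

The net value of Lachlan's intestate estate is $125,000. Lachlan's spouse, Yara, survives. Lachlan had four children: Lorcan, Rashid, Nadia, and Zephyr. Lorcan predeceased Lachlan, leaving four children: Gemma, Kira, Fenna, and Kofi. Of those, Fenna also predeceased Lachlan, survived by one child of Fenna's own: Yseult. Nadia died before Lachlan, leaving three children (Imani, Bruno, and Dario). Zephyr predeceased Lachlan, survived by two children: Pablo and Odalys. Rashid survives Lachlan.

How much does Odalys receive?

Odalys receives $5,000.

Yara first takes $50,000, leaving a balance of $75,000. Yara then takes one-fifth of the balance ($15,000), for a total of $65,000. The remaining $60,000 passes to the descendants.
The descendants' portion ($60,000) is divided at the children's generation into 4 shares of $15,000. Rashid takes $15,000. The 3 shares of the deceased (Lorcan, Nadia, and Zephyr) are combined into a pool of $45,000.
That pool ($45,000) is divided at the grandchildren's generation into 9 shares of $5,000. Gemma, Kira, Kofi, Imani, Bruno, Dario, Pablo, and Odalys each take $5,000. The remaining share for the deceased Fenna ($5,000) is carried to the next generation.
That pool ($5,000) passes entirely to Yseult, the sole taker at the great-grandchildren's generation.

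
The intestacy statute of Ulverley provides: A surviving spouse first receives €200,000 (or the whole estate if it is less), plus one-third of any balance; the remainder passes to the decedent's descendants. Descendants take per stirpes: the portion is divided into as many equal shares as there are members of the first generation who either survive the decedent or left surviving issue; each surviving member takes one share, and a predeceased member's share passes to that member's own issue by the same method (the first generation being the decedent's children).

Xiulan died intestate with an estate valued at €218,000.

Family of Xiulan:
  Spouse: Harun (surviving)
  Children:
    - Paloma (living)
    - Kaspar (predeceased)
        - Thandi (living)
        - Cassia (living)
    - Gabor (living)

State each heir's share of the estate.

Harun first takes €200,000, leaving a balance of €18,000. Harun then takes one-third of the balance (€6,000), for a total of €206,000. The remaining €12,000 passes to the descendants.
The descendants' portion (€12,000) is divided into 3 shares of €4,000: Paloma and Gabor each take €4,000; Kaspar's €4,000 share passes to Kaspar's issue.
Kaspar's share (€4,000) is divided into 2 shares of €2,000: Thandi and Cassia each take €2,000.

Harun: €206,000; Paloma: €4,000; Thandi: €2,000; Cassia: €2,000; Gabor: €4,000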